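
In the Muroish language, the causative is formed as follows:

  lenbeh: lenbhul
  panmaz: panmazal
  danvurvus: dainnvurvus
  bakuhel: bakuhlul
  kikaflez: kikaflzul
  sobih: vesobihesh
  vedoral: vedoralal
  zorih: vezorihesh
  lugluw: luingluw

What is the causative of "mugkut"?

muingkut

kikaflez and panmaz both end in -z yet inflect differently (kikaflzul, panmazal), so the final letter is not what conditions the rule; the last vowel is.
"mugkut" has last vowel 'u'. The stems whose last vowel is 'u' (lugluw → luingluw, danvurvus → dainnvurvus) insert -in- after the first vowel.
So mugkut → muingkut.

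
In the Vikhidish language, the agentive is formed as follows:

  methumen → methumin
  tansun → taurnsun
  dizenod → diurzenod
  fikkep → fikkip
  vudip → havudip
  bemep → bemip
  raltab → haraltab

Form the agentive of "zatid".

hazatid

bemep and vudip both end in -p yet inflect differently (bemip, havudip), so the final letter is not what conditions the rule; the last vowel is.
"zatid" has last vowel 'i'. The one such stem in the data (vudip → havudip) adds the prefix ha-, so the same rule applies.
The other patterns: stems whose last vowel is 'e' change the last vowel to 'i'; stems whose last vowel is 'o' or 'u' insert -ur- after the first vowel.
So zatid → hazatid.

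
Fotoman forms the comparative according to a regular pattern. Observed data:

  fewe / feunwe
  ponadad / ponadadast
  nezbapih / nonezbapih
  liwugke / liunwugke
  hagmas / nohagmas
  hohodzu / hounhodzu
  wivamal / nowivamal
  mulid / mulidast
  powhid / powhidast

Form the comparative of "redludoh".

"redludoh" ends in -h. The one such stem in the data (nezbapih → nonezbapih) adds the prefix no-, so the same rule applies.
The other patterns: stems ending in -e or -u insert -un- after the first vowel; stems ending in -d add -ast.
So redludoh → noredludoh.

noredludoh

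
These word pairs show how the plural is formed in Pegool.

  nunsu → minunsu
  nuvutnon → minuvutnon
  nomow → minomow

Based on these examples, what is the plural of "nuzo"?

Every pair shown (nunsu → minunsu, nuvutnon → minuvutnon, nomow → minomow) follows the same rule: add the prefix mi-.
So nuzo → minuzo.

minuzo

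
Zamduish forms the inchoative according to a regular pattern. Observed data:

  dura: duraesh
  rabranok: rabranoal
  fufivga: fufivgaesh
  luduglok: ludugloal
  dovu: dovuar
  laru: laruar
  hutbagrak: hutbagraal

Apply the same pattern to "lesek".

leseal

"lesek" ends in -k. The stems ending in -k (rabranok → rabranoal, hutbagrak → hutbagraal, luduglok → ludugloal) drop the final letter and add -al.
The other patterns: stems ending in -a add -esh; stems ending in -u add -ar.
So lesek → leseal.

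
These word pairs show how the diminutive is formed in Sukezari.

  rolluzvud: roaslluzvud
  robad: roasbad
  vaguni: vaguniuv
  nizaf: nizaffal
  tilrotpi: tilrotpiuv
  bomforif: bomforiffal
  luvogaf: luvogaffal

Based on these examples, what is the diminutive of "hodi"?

hodiuv

tilrotpi and bomforif both have last vowel 'i' yet inflect differently (tilrotpiuv, bomforiffal), so the last vowel is not what conditions the rule; the final letter is.
"hodi" ends in -i. The stems ending in -i (tilrotpi → tilrotpiuv, vaguni → vaguniuv) add -uv.
The other patterns: stems ending in -f double the final consonant and add -al; stems ending in -d insert -as- after the first vowel.
So hodi → hodiuv.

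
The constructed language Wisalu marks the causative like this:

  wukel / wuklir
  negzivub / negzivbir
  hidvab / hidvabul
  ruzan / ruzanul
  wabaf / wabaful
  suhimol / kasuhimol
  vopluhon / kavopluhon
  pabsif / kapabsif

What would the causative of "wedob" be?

kawedob

negzivub and hidvab both end in -b yet inflect differently (negzivbir, hidvabul), so the final letter is not what conditions the rule; the last vowel is.
"wedob" has last vowel 'o'. The stems whose last vowel is 'o' (suhimol → kasuhimol, vopluhon → kavopluhon) add the prefix ka-.
The other patterns: stems whose last vowel is 'e' or 'u' delete the last vowel and add -ir; stems whose last vowel is 'a' add -ul.
So wedob → kawedob.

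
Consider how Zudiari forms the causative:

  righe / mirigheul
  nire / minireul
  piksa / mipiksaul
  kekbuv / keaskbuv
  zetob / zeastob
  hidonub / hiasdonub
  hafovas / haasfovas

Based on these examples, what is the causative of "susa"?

piksa and hafovas both have last vowel 'a' yet inflect differently (mipiksaul, haasfovas), so the last vowel is not what conditions the rule; whether the stem ends in a vowel or a consonant is.
"susa" ends in a vowel. The stems ending in a vowel (righe → mirigheul, nire → minireul, piksa → mipiksaul) add mi- … -ul around the stem.
The other pattern: stems ending in a consonant insert -as- after the first vowel.
So susa → misusaul.

misusaul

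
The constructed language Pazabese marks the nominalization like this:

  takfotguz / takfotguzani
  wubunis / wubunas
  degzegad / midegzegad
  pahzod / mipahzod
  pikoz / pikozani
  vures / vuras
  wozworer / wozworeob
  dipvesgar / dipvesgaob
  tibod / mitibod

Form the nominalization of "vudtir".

"vudtir" ends in -r. The stems ending in -r (wozworer → wozworeob, dipvesgar → dipvesgaob) drop the final letter and add -ob.
The other patterns: stems ending in -d add the prefix mi-; stems ending in -z add -ani; stems ending in -s change the last vowel to 'a'.
So vudtir → vudtiob.

vudtiob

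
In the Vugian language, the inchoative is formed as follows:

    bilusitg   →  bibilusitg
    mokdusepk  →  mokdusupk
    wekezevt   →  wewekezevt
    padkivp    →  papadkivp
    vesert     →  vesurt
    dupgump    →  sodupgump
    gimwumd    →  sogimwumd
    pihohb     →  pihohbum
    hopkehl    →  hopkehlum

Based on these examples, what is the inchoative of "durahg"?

padkivp and dupgump both end in -p yet inflect differently (papadkivp, sodupgump), so the final letter is not what conditions the rule; the second-to-last letter is.
"durahg" has second-to-last letter 'h'. The stems whose second-to-last letter is 'h' (hopkehl → hopkehlum, pihohb → pihohbum) add -um.
So durahg → durahgum.

durahgum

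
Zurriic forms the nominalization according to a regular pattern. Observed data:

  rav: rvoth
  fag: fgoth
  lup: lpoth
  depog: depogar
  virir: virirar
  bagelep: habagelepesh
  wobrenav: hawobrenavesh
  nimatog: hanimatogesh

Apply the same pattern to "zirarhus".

hazirarhusesh

fag and depog both end in -g yet inflect differently (fgoth, depogar), so the final letter is not what conditions the rule; the number of vowels is.
"zirarhus" has 3 vowels. The stems with 3 vowels (bagelep → habagelepesh, wobrenav → hawobrenavesh, nimatog → hanimatogesh) add ha- … -esh around the stem.
So zirarhus → hazirarhusesh.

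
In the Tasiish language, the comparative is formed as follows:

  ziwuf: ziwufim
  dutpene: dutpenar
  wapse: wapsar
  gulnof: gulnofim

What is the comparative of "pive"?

pivar

wapse and gulnof both have 2 vowels yet inflect differently (wapsar, gulnofim), so the number of vowels is not what conditions the rule; the final letter is.
"pive" ends in -e. The stems ending in -e (wapse → wapsar, dutpene → dutpenar) drop the final letter and add -ar.
The other pattern: stems ending in -f add -im.
So pive → pivar.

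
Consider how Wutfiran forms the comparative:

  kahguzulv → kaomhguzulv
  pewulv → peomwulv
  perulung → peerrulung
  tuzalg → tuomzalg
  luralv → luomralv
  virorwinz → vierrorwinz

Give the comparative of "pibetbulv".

tuzalg and perulung both end in -g yet inflect differently (tuomzalg, peerrulung), so the final letter is not what conditions the rule; the second-to-last letter is.
"pibetbulv" has second-to-last letter 'l'. The stems whose second-to-last letter is 'l' (pewulv → peomwulv, kahguzulv → kaomhguzulv, luralv → luomralv) insert -om- after the first vowel.
The other pattern: stems whose second-to-last letter is 'n' insert -er- after the first vowel.
So pibetbulv → piombetbulv.

piombetbulv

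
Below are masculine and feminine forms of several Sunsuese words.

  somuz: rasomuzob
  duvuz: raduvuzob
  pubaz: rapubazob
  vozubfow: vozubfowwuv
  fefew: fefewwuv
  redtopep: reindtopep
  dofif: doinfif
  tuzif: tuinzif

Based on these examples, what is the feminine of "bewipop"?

fefew and redtopep both have last vowel 'e' yet inflect differently (fefewwuv, reindtopep), so the last vowel is not what conditions the rule; the final letter is.
"bewipop" ends in -p. The one such stem in the data (redtopep → reindtopep) inserts -in- after the first vowel (as do dofif, tuzif), so the same rule applies.
So bewipop → beinwipop.

beinwipop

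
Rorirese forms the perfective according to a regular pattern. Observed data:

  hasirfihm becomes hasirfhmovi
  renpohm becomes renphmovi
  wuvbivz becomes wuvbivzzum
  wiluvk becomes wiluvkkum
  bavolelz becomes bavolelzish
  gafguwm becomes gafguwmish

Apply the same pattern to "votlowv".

votlowvish

"votlowv" has second-to-last letter 'w'. The one such stem in the data (gafguwm → gafguwmish) adds -ish, so the same rule applies.
So votlowv → votlowvish.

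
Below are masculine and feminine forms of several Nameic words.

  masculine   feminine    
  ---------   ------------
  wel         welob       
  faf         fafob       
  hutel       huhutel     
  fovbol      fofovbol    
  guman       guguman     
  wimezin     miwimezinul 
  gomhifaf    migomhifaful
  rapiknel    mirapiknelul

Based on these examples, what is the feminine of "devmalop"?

wel and hutel both end in -l yet inflect differently (welob, huhutel), so the final letter is not what conditions the rule; the number of vowels is.
"devmalop" has 3 vowels. The stems with 3 vowels (wimezin → miwimezinul, gomhifaf → migomhifaful, rapiknel → mirapiknelul) add mi- … -ul around the stem.
So devmalop → midevmalopul.

midevmalopul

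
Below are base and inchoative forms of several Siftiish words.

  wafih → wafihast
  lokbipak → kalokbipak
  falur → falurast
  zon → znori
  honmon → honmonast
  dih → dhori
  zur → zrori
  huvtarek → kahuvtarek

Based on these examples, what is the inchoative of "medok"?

dih and wafih both end in -h yet inflect differently (dhori, wafihast), so the final letter is not what conditions the rule; the number of vowels is.
"medok" has 2 vowels. The stems with 2 vowels (wafih → wafihast, falur → falurast, honmon → honmonast) add -ast.
So medok → medokast.

medokast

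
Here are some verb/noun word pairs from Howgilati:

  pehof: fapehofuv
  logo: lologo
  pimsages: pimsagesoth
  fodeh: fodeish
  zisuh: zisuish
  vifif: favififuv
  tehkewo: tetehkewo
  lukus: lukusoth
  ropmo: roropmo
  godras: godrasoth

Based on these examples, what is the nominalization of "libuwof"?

"libuwof" ends in -f. The stems ending in -f (pehof → fapehofuv, vifif → favififuv) add fa- … -uv around the stem.
So libuwof → falibuwofuv.

falibuwofuv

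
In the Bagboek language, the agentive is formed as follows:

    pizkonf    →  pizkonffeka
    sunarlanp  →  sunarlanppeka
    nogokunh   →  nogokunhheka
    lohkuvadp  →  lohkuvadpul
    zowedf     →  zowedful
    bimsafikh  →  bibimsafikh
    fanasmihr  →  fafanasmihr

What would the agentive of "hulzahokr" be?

"hulzahokr" has second-to-last letter 'k'. The one such stem in the data (bimsafikh → bibimsafikh) repeats the first consonant+vowel as a prefix (as does fanasmihr), so the same rule applies.
The other patterns: stems whose second-to-last letter is 'n' double the final consonant and add -eka; stems whose second-to-last letter is 'd' add -ul.
So hulzahokr → huhulzahokr.

huhulzahokr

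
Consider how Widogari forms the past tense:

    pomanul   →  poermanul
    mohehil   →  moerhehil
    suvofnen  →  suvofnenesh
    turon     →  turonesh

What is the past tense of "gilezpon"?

gilezponesh

"gilezpon" ends in -n. The stems ending in -n (suvofnen → suvofnenesh, turon → turonesh) add -esh.
The other pattern: stems ending in -l insert -er- after the first vowel.
So gilezpon → gilezponesh.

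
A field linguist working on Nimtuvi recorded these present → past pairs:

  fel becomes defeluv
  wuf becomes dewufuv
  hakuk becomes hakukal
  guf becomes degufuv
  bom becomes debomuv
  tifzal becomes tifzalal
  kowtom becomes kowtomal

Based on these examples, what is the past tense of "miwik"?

fel and tifzal both end in -l yet inflect differently (defeluv, tifzalal), so the final letter is not what conditions the rule; the number of vowels is.
"miwik" has 2 vowels. The stems with 2 vowels (tifzal → tifzalal, hakuk → hakukal, kowtom → kowtomal) add -al.
The other pattern: stems with 1 vowel add de- … -uv around the stem.
So miwik → miwikal.

miwikal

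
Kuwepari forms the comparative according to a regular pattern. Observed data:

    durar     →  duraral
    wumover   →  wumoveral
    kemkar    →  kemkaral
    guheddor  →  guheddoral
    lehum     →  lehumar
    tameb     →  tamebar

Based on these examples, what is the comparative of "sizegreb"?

sizegrebar

"sizegreb" ends in -b. The one such stem in the data (tameb → tamebar) adds -ar, so the same rule applies.
So sizegreb → sizegrebar.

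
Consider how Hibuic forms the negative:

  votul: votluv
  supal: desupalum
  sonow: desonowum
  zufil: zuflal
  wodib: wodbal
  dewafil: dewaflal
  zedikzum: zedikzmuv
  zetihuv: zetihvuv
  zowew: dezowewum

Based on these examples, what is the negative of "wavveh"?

votul and dewafil both end in -l yet inflect differently (votluv, dewaflal), so the final letter is not what conditions the rule; the last vowel is.
"wavveh" has last vowel 'e'. The one such stem in the data (zowew → dezowewum) adds de- … -um around the stem, so the same rule applies.
So wavveh → dewavvehum.

dewavvehum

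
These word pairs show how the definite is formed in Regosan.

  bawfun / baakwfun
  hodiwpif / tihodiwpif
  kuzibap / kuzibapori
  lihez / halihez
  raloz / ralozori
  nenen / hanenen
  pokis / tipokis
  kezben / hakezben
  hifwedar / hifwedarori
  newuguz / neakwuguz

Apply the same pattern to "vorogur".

nenen and bawfun both end in -n yet inflect differently (hanenen, baakwfun), so the final letter is not what conditions the rule; the last vowel is.
"vorogur" has last vowel 'u'. The stems whose last vowel is 'u' (bawfun → baakwfun, newuguz → neakwuguz) insert -ak- after the first vowel.
The other patterns: stems whose last vowel is 'e' add the prefix ha-; stems whose last vowel is 'i' add the prefix ti-; stems whose last vowel is 'a' or 'o' add -ori.
So vorogur → voakrogur.

voakrogur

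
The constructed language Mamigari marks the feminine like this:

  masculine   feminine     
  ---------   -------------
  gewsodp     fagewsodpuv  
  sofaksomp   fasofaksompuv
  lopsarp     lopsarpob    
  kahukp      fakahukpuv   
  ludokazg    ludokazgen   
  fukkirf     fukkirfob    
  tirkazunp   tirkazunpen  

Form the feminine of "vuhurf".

vuhurfob

lopsarp and tirkazunp both end in -p yet inflect differently (lopsarpob, tirkazunpen), so the final letter is not what conditions the rule; the second-to-last letter is.
"vuhurf" has second-to-last letter 'r'. The stems whose second-to-last letter is 'r' (lopsarp → lopsarpob, fukkirf → fukkirfob) add -ob.
The other patterns: stems whose second-to-last letter is 'n' or 'z' add -en; stems whose second-to-last letter is 'd', 'k' or 'm' add fa- … -uv around the stem.
So vuhurf → vuhurfob.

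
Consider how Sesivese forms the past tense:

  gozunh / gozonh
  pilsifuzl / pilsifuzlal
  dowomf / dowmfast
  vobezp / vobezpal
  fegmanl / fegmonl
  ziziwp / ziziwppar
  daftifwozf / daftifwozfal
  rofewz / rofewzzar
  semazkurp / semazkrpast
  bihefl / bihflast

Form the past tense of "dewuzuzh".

dewuzuzhal

"dewuzuzh" has second-to-last letter 'z'. The stems whose second-to-last letter is 'z' (vobezp → vobezpal, daftifwozf → daftifwozfal, pilsifuzl → pilsifuzlal) add -al.
The other patterns: stems whose second-to-last letter is 'n' change the last vowel to 'o'; stems whose second-to-last letter is 'w' double the final consonant and add -ar; stems whose second-to-last letter is 'f', 'm' or 'r' delete the last vowel and add -ast.
So dewuzuzh → dewuzuzhal.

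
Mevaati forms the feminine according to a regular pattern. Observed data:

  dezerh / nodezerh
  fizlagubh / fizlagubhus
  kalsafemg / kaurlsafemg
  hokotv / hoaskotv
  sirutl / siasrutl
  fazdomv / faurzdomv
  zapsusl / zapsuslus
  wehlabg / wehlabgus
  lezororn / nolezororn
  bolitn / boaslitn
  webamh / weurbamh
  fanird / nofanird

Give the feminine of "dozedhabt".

bolitn and lezororn both end in -n yet inflect differently (boaslitn, nolezororn), so the final letter is not what conditions the rule; the second-to-last letter is.
"dozedhabt" has second-to-last letter 'b'. The stems whose second-to-last letter is 'b' (fizlagubh → fizlagubhus, wehlabg → wehlabgus) add -us.
The other patterns: stems whose second-to-last letter is 't' insert -as- after the first vowel; stems whose second-to-last letter is 'r' add the prefix no-; stems whose second-to-last letter is 'm' insert -ur- after the first vowel.
So dozedhabt → dozedhabtus.

dozedhabtus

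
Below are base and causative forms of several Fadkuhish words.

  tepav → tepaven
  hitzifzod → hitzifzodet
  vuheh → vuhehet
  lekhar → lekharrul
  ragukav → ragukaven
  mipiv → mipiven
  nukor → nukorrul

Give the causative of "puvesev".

puveseven

tepav and lekhar both have last vowel 'a' yet inflect differently (tepaven, lekharrul), so the last vowel is not what conditions the rule; the final letter is.
"puvesev" ends in -v. The stems ending in -v (tepav → tepaven, mipiv → mipiven, ragukav → ragukaven) add -en.
So puvesev → puveseven.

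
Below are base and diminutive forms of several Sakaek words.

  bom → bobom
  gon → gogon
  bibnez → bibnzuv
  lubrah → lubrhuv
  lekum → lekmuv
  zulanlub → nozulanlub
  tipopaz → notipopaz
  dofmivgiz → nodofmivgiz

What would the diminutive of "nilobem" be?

nonilobem

"nilobem" has 3 vowels. The stems with 3 vowels (zulanlub → nozulanlub, tipopaz → notipopaz, dofmivgiz → nodofmivgiz) add the prefix no-.
The other patterns: stems with 1 vowel repeat the first consonant+vowel as a prefix; stems with 2 vowels delete the last vowel and add -uv.
So nilobem → nonilobem.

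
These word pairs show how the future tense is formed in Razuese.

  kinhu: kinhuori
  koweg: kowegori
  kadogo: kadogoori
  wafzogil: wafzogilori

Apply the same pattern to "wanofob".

Every pair shown (kinhu → kinhuori, koweg → kowegori, kadogo → kadogoori, …) follows the same rule: add -ori.
So wanofob → wanofobori.

wanofobori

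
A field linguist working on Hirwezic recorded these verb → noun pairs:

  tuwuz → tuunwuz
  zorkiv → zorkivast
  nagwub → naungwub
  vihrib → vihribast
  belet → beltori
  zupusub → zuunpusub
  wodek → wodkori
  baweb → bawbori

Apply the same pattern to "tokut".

tounkut

baweb and nagwub both end in -b yet inflect differently (bawbori, naungwub), so the final letter is not what conditions the rule; the last vowel is.
"tokut" has last vowel 'u'. The stems whose last vowel is 'u' (nagwub → naungwub, zupusub → zuunpusub, tuwuz → tuunwuz) insert -un- after the first vowel.
So tokut → tounkut.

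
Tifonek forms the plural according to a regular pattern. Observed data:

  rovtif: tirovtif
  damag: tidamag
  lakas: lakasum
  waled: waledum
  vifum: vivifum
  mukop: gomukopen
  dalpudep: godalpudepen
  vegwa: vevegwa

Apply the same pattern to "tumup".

vegwa and lakas both have last vowel 'a' yet inflect differently (vevegwa, lakasum), so the last vowel is not what conditions the rule; the final letter is.
"tumup" ends in -p. The stems ending in -p (mukop → gomukopen, dalpudep → godalpudepen) add go- … -en around the stem.
So tumup → gotumupen.

gotumupen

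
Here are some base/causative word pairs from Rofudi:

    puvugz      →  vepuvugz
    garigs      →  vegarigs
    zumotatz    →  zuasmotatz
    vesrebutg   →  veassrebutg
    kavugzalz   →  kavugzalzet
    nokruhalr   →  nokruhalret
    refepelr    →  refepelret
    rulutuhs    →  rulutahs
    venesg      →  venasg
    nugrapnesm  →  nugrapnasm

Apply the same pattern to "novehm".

novahm

"novehm" has second-to-last letter 'h'. The one such stem in the data (rulutuhs → rulutahs) changes the last vowel to 'a' (as do venesg, nugrapnesm), so the same rule applies.
So novehm → novahm.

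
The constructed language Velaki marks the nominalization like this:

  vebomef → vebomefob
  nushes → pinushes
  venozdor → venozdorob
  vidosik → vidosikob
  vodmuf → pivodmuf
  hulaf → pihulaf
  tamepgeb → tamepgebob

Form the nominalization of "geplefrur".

"geplefrur" has 3 vowels. The stems with 3 vowels (vebomef → vebomefob, venozdor → venozdorob, tamepgeb → tamepgebob) add -ob.
So geplefrur → geplefrurob.

geplefrurob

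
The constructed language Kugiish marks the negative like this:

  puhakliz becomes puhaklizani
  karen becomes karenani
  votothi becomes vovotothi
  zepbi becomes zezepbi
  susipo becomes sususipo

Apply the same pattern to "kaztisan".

kaztisanani

"kaztisan" ends in a consonant. The stems ending in a consonant (puhakliz → puhaklizani, karen → karenani) add -ani.
So kaztisan → kaztisanani.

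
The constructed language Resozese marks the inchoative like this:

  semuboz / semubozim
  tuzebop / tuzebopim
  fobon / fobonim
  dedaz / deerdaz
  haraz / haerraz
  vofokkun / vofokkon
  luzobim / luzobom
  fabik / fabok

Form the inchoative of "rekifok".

rekifokim

"rekifok" has last vowel 'o'. The stems whose last vowel is 'o' (semuboz → semubozim, tuzebop → tuzebopim, fobon → fobonim) add -im.
The other patterns: stems whose last vowel is 'a' insert -er- after the first vowel; stems whose last vowel is 'i' or 'u' change the last vowel to 'o'.
So rekifok → rekifokim.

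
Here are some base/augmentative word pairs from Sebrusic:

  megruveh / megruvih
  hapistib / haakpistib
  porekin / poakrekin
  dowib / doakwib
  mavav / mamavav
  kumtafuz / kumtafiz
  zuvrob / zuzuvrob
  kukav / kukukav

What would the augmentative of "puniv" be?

puakniv

"puniv" has last vowel 'i'. The stems whose last vowel is 'i' (porekin → poakrekin, dowib → doakwib, hapistib → haakpistib) insert -ak- after the first vowel.
The other patterns: stems whose last vowel is 'a' or 'o' repeat the first consonant+vowel as a prefix; stems whose last vowel is 'e' or 'u' change the last vowel to 'i'.
So puniv → puakniv.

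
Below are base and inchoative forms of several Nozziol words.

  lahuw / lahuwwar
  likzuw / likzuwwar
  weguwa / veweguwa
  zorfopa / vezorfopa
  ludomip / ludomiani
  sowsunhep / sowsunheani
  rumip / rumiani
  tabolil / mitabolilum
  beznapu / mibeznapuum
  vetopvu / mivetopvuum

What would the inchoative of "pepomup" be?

pepomuani

ludomip and tabolil both have last vowel 'i' yet inflect differently (ludomiani, mitabolilum), so the last vowel is not what conditions the rule; the final letter is.
"pepomup" ends in -p. The stems ending in -p (ludomip → ludomiani, sowsunhep → sowsunheani, rumip → rumiani) drop the final letter and add -ani.
So pepomup → pepomuani.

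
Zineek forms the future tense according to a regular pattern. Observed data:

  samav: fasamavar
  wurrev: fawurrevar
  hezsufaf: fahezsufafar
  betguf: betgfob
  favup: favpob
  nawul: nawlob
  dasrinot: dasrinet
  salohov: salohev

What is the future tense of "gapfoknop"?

hezsufaf and betguf both end in -f yet inflect differently (fahezsufafar, betgfob), so the final letter is not what conditions the rule; the last vowel is.
"gapfoknop" has last vowel 'o'. The stems whose last vowel is 'o' (dasrinot → dasrinet, salohov → salohev) change the last vowel to 'e'.
So gapfoknop → gapfoknep.

gapfoknep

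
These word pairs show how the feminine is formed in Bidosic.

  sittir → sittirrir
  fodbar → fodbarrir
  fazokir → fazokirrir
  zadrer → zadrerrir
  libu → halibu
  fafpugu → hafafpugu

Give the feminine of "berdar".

fodbar and fafpugu both begin with f- yet inflect differently (fodbarrir, hafafpugu), so the first letter is not what conditions the rule; the final letter is.
"berdar" ends in -r. The stems ending in -r (sittir → sittirrir, fodbar → fodbarrir, fazokir → fazokirrir) double the final consonant and add -ir.
The other pattern: stems ending in -u add the prefix ha-.
So berdar → berdarrir.

berdarrir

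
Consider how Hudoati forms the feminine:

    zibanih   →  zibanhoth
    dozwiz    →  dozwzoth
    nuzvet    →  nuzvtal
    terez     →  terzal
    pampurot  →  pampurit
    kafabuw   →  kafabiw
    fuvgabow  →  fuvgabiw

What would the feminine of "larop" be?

dozwiz and terez both end in -z yet inflect differently (dozwzoth, terzal), so the final letter is not what conditions the rule; the last vowel is.
"larop" has last vowel 'o'. The stems whose last vowel is 'o' (pampurot → pampurit, fuvgabow → fuvgabiw) change the last vowel to 'i'.
The other patterns: stems whose last vowel is 'i' delete the last vowel and add -oth; stems whose last vowel is 'e' delete the last vowel and add -al.
So larop → larip.

larip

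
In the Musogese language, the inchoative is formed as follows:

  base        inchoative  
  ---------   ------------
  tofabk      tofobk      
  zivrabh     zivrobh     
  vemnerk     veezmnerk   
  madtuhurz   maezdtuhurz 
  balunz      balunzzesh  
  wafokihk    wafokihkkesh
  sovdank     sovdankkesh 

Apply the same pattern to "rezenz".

rezenzzesh

tofabk and vemnerk both end in -k yet inflect differently (tofobk, veezmnerk), so the final letter is not what conditions the rule; the second-to-last letter is.
"rezenz" has second-to-last letter 'n'. The stems whose second-to-last letter is 'n' (balunz → balunzzesh, sovdank → sovdankkesh) double the final consonant and add -esh.
The other patterns: stems whose second-to-last letter is 'b' change the last vowel to 'o'; stems whose second-to-last letter is 'r' insert -ez- after the first vowel.
So rezenz → rezenzzesh.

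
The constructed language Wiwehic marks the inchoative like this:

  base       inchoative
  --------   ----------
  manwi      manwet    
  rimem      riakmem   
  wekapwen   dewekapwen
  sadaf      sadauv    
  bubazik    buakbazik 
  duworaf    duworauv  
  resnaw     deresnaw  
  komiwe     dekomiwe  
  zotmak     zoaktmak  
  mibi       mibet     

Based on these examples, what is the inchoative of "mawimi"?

mawimet

mibi and bubazik both have last vowel 'i' yet inflect differently (mibet, buakbazik), so the last vowel is not what conditions the rule; the final letter is.
"mawimi" ends in -i. The stems ending in -i (mibi → mibet, manwi → manwet) drop the final letter and add -et.
The other patterns: stems ending in -f drop the final letter and add -uv; stems ending in -k or -m insert -ak- after the first vowel; stems ending in -e, -n or -w add the prefix de-.
So mawimi → mawimet.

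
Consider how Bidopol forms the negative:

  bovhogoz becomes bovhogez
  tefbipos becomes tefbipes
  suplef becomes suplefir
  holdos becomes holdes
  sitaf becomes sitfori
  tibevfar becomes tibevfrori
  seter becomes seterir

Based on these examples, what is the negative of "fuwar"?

seter and tibevfar both end in -r yet inflect differently (seterir, tibevfrori), so the final letter is not what conditions the rule; the last vowel is.
"fuwar" has last vowel 'a'. The stems whose last vowel is 'a' (tibevfar → tibevfrori, sitaf → sitfori) delete the last vowel and add -ori.
So fuwar → fuwrori.

fuwrori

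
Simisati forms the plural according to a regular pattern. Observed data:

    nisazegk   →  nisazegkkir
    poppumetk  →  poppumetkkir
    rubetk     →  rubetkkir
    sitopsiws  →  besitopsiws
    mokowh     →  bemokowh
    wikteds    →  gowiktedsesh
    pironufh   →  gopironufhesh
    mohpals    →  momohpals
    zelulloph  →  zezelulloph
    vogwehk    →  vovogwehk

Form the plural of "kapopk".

sitopsiws and wikteds both end in -s yet inflect differently (besitopsiws, gowiktedsesh), so the final letter is not what conditions the rule; the second-to-last letter is.
"kapopk" has second-to-last letter 'p'. The one such stem in the data (zelulloph → zezelulloph) repeats the first consonant+vowel as a prefix (as do mohpals, vogwehk), so the same rule applies.
The other patterns: stems whose second-to-last letter is 'g' or 't' double the final consonant and add -ir; stems whose second-to-last letter is 'w' add the prefix be-; stems whose second-to-last letter is 'd' or 'f' add go- … -esh around the stem.
So kapopk → kakapopk.

kakapopk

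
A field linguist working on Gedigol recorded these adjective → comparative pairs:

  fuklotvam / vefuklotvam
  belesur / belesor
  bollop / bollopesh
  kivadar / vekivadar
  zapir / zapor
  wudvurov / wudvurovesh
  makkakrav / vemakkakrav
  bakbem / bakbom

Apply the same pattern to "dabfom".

makkakrav and wudvurov both end in -v yet inflect differently (vemakkakrav, wudvurovesh), so the final letter is not what conditions the rule; the last vowel is.
"dabfom" has last vowel 'o'. The stems whose last vowel is 'o' (bollop → bollopesh, wudvurov → wudvurovesh) add -esh.
So dabfom → dabfomesh.

dabfomesh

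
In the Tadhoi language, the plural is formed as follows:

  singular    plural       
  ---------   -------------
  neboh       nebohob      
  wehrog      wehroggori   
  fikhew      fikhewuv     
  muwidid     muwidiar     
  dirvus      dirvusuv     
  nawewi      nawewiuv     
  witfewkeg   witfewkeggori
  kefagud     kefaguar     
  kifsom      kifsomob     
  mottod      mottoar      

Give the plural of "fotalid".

neboh and mottod both have last vowel 'o' yet inflect differently (nebohob, mottoar), so the last vowel is not what conditions the rule; the final letter is.
"fotalid" ends in -d. The stems ending in -d (muwidid → muwidiar, mottod → mottoar, kefagud → kefaguar) drop the final letter and add -ar.
The other patterns: stems ending in -h or -m add -ob; stems ending in -g double the final consonant and add -ori; stems ending in -i, -s or -w add -uv.
So fotalid → fotaliar.

fotaliar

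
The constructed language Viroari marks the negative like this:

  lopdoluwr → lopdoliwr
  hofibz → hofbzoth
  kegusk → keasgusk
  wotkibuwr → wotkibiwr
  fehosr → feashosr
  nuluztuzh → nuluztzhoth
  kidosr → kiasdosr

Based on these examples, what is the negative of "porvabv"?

porvbvoth

kidosr and lopdoluwr both end in -r yet inflect differently (kiasdosr, lopdoliwr), so the final letter is not what conditions the rule; the second-to-last letter is.
"porvabv" has second-to-last letter 'b'. The one such stem in the data (hofibz → hofbzoth) deletes the last vowel and adds -oth (as does nuluztuzh), so the same rule applies.
The other patterns: stems whose second-to-last letter is 's' insert -as- after the first vowel; stems whose second-to-last letter is 'w' change the last vowel to 'i'.
So porvabv → porvbvoth.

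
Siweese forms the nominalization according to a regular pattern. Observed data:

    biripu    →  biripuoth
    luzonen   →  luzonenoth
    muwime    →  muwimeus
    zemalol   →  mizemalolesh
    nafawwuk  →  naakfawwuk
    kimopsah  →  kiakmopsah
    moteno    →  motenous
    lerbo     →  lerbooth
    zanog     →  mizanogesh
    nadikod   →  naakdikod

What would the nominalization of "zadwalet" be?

lerbo and moteno both end in -o yet inflect differently (lerbooth, motenous), so the final letter is not what conditions the rule; the first letter is.
"zadwalet" begins with z-. The stems beginning with z- (zanog → mizanogesh, zemalol → mizemalolesh) add mi- … -esh around the stem.
The other patterns: stems beginning with b- or l- add -oth; stems beginning with m- add -us; stems beginning with k- or n- insert -ak- after the first vowel.
So zadwalet → mizadwaletesh.

mizadwaletesh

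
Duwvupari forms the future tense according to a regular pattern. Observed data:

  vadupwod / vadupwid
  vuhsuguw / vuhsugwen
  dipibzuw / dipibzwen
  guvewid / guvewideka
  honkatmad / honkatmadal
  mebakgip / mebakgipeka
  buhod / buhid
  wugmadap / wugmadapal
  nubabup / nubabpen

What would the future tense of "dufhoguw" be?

dufhogwen

"dufhoguw" has last vowel 'u'. The stems whose last vowel is 'u' (dipibzuw → dipibzwen, nubabup → nubabpen, vuhsuguw → vuhsugwen) delete the last vowel and add -en.
So dufhoguw → dufhogwen.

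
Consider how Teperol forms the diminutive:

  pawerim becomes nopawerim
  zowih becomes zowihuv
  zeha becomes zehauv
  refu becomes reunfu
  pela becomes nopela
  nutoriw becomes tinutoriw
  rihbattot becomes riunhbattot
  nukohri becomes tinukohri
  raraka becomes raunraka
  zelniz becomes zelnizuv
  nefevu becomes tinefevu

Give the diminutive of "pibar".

nopibar

raraka and pela both end in -a yet inflect differently (raunraka, nopela), so the final letter is not what conditions the rule; the first letter is.
"pibar" begins with p-. The stems beginning with p- (pawerim → nopawerim, pela → nopela) add the prefix no-.
The other patterns: stems beginning with r- insert -un- after the first vowel; stems beginning with z- add -uv; stems beginning with n- add the prefix ti-.
So pibar → nopibar.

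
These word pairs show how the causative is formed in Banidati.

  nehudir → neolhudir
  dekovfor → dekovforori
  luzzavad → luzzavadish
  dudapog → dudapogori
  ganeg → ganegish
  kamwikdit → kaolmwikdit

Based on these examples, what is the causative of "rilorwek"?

rilorwekish

nehudir and dekovfor both end in -r yet inflect differently (neolhudir, dekovforori), so the final letter is not what conditions the rule; the last vowel is.
"rilorwek" has last vowel 'e'. The one such stem in the data (ganeg → ganegish) adds -ish, so the same rule applies.
The other patterns: stems whose last vowel is 'i' insert -ol- after the first vowel; stems whose last vowel is 'o' add -ori.
So rilorwek → rilorwekish.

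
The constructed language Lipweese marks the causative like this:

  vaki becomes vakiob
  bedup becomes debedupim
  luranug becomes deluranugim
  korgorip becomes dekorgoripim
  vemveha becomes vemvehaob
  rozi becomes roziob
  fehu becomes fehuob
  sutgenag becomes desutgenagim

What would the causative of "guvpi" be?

bedup and fehu both have last vowel 'u' yet inflect differently (debedupim, fehuob), so the last vowel is not what conditions the rule; whether the stem ends in a vowel or a consonant is.
"guvpi" ends in a vowel. The stems ending in a vowel (fehu → fehuob, rozi → roziob, vemveha → vemvehaob) add -ob.
So guvpi → guvpiob.

guvpiob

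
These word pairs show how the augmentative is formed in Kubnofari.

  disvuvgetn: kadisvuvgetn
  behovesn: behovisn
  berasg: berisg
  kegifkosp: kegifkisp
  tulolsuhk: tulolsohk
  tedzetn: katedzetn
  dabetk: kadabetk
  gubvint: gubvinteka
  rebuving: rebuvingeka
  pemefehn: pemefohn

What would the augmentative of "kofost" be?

"kofost" has second-to-last letter 's'. The stems whose second-to-last letter is 's' (kegifkosp → kegifkisp, berasg → berisg, behovesn → behovisn) change the last vowel to 'i'.
The other patterns: stems whose second-to-last letter is 'h' change the last vowel to 'o'; stems whose second-to-last letter is 't' add the prefix ka-; stems whose second-to-last letter is 'n' add -eka.
So kofost → kofist.

kofist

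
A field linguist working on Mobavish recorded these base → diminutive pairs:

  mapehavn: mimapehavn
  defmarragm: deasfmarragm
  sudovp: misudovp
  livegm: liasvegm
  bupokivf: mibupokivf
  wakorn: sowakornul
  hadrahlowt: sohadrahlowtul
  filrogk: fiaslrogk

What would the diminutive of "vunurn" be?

sovunurnul

mapehavn and wakorn both end in -n yet inflect differently (mimapehavn, sowakornul), so the final letter is not what conditions the rule; the second-to-last letter is.
"vunurn" has second-to-last letter 'r'. The one such stem in the data (wakorn → sowakornul) adds so- … -ul around the stem, so the same rule applies.
The other patterns: stems whose second-to-last letter is 'g' insert -as- after the first vowel; stems whose second-to-last letter is 'v' add the prefix mi-.
So vunurn → sovunurnul.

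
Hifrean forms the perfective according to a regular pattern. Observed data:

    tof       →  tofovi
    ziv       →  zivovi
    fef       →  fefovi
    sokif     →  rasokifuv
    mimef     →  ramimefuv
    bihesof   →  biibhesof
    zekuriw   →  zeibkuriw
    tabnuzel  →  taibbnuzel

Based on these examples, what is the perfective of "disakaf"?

tof and sokif both end in -f yet inflect differently (tofovi, rasokifuv), so the final letter is not what conditions the rule; the number of vowels is.
"disakaf" has 3 vowels. The stems with 3 vowels (bihesof → biibhesof, zekuriw → zeibkuriw, tabnuzel → taibbnuzel) insert -ib- after the first vowel.
The other patterns: stems with 1 vowel add -ovi; stems with 2 vowels add ra- … -uv around the stem.
So disakaf → diibsakaf.

diibsakaf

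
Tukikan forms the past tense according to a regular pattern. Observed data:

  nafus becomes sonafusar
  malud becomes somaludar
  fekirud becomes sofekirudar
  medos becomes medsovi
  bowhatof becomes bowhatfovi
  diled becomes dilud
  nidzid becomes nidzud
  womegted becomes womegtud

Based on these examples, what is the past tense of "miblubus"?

somiblubusar

nafus and medos both end in -s yet inflect differently (sonafusar, medsovi), so the final letter is not what conditions the rule; the last vowel is.
"miblubus" has last vowel 'u'. The stems whose last vowel is 'u' (nafus → sonafusar, malud → somaludar, fekirud → sofekirudar) add so- … -ar around the stem.
The other patterns: stems whose last vowel is 'o' delete the last vowel and add -ovi; stems whose last vowel is 'e' or 'i' change the last vowel to 'u'.
So miblubus → somiblubusar.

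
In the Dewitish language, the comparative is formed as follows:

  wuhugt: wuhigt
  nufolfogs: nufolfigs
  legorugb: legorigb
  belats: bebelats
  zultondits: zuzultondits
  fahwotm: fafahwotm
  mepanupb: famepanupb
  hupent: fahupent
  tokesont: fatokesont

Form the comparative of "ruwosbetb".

nufolfogs and belats both end in -s yet inflect differently (nufolfigs, bebelats), so the final letter is not what conditions the rule; the second-to-last letter is.
"ruwosbetb" has second-to-last letter 't'. The stems whose second-to-last letter is 't' (belats → bebelats, zultondits → zuzultondits, fahwotm → fafahwotm) repeat the first consonant+vowel as a prefix.
So ruwosbetb → ruruwosbetb.

ruruwosbetb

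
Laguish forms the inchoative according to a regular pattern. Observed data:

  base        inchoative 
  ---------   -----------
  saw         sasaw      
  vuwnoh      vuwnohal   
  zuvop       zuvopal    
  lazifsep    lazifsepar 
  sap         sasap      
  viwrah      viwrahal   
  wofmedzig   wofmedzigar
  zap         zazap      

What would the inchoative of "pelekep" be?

zap and zuvop both end in -p yet inflect differently (zazap, zuvopal), so the final letter is not what conditions the rule; the number of vowels is.
"pelekep" has 3 vowels. The stems with 3 vowels (wofmedzig → wofmedzigar, lazifsep → lazifsepar) add -ar.
The other patterns: stems with 1 vowel repeat the first consonant+vowel as a prefix; stems with 2 vowels add -al.
So pelekep → pelekepar.

pelekepar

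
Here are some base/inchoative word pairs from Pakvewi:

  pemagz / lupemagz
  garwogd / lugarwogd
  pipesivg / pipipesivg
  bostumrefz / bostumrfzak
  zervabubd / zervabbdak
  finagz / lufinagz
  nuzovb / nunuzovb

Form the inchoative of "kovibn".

kovbnak

garwogd and zervabubd both end in -d yet inflect differently (lugarwogd, zervabbdak), so the final letter is not what conditions the rule; the second-to-last letter is.
"kovibn" has second-to-last letter 'b'. The one such stem in the data (zervabubd → zervabbdak) deletes the last vowel and adds -ak (as does bostumrefz), so the same rule applies.
The other patterns: stems whose second-to-last letter is 'v' repeat the first consonant+vowel as a prefix; stems whose second-to-last letter is 'g' add the prefix lu-.
So kovibn → kovbnak.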